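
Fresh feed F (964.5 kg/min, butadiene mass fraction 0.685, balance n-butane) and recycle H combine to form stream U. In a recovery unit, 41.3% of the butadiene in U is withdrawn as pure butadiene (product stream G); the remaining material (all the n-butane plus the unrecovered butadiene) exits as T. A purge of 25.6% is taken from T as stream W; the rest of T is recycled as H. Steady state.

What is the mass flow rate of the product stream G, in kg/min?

butadiene in U: m_A = 964.5×0.685 + (1−0.256)·(1−0.413)·m_A, so m_A = 660.68/0.5633 = 1172.9 kg/min.
Product G = 0.413×1172.9 = 484.42 kg/min.

484.4 kg/min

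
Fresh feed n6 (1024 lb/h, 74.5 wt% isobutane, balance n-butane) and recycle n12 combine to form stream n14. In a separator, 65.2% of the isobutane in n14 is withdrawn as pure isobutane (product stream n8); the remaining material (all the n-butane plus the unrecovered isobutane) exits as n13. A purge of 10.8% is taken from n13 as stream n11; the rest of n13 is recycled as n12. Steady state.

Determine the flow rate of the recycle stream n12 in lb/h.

2500 lb/h

n-butane enters only via n6 and leaves only via the purge: 1024×0.255 = 0.108×(n-butane in n13), and the separator passes all n-butane, so n-butane in n14 = n-butane in n13 = 2417.8 lb/h.
isobutane in n14: m_A = 1024×0.745 + (1−0.108)·(1−0.652)·m_A, so m_A = 762.88/0.6896 = 1106.3 lb/h.
n13 = (1−0.652)×1106.3 + 2417.8 = 2802.8 lb/h.
Recycle n12 = (1−0.108)×2802.8 = 2500.1 lb/h.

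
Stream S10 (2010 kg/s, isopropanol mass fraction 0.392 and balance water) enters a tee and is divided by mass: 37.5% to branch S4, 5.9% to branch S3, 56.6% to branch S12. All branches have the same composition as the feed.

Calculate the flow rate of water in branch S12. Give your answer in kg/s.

691.7 kg/s

Branch S12 total = 0.566×2010 = 1137.7 kg/s.
water in S12 = 0.608×1137.7 = 691.7 kg/s.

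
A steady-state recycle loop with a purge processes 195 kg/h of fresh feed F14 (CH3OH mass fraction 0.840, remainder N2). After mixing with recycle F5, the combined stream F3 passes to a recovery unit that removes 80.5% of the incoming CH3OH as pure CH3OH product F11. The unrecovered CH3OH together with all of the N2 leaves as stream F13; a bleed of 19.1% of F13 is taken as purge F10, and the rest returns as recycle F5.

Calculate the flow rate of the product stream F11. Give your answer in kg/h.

CH3OH in F3: m_A = 195×0.840 + (1−0.191)·(1−0.805)·m_A, so m_A = 163.8/0.8422 = 194.48 kg/h.
Product F11 = 0.805×194.48 = 156.56 kg/h.

156.6 kg/h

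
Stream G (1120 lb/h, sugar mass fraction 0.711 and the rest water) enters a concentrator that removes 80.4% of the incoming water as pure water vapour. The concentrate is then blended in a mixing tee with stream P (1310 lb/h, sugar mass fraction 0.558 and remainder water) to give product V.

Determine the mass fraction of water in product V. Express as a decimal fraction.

Vapour removed = 0.804×0.289×1120 = 260.24 lb/h; concentrate = 859.76 lb/h.
water reaching the mixer = 63.441 (from concentrate) + 1310×0.442 = 642.46 lb/h.
Product flow = 859.76 + 1310 = 2169.8 lb/h; water fraction = 0.296.

0.296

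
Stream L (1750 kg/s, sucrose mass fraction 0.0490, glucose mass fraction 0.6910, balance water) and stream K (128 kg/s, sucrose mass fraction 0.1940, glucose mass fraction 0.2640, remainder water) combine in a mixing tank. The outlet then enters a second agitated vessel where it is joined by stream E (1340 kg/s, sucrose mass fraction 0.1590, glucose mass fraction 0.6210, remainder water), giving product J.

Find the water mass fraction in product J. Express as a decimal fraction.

Overall, product flow = 3218 kg/s.
water in = 1750×0.260 + 128×0.542 + 1340×0.220 = 819.18 kg/s.
water fraction in J = 0.2546.

0.2546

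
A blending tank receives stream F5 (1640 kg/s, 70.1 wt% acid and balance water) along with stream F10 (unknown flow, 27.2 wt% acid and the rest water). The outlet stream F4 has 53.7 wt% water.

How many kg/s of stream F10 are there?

Let F10 be the unknown flow. Total out = 1640 + F10.
water balance: 490.36 + 0.728·F10 = 0.537·(1640 + F10)
(0.728 − 0.537)·F10 = 0.537×1640 − 490.36 = 390.32
F10 = 390.32 / 0.191 = 2043.6 kg/s

2044 kg/s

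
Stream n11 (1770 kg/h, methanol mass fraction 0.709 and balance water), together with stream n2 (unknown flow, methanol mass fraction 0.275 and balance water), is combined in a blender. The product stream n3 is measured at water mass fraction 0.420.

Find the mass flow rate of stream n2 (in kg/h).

Let n2 be the unknown flow. Total out = 1770 + n2.
water balance: 515.07 + 0.725·n2 = 0.420·(1770 + n2)
(0.725 − 0.420)·n2 = 0.420×1770 − 515.07 = 228.33
n2 = 228.33 / 0.305 = 748.62 kg/h

748.6 kg/h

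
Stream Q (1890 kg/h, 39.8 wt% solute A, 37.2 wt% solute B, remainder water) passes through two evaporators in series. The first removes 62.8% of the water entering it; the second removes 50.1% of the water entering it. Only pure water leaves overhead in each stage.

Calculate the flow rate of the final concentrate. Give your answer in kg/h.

water in feed = 1890×0.230 = 434.7 kg/h.
After stage 1: water left = (1−0.628)×434.7 = 161.71; stream total = 1617 kg/h.
After stage 2: water left = (1−0.501)×161.71 = 80.692; final concentrate = 1536 kg/h.

1536 kg/h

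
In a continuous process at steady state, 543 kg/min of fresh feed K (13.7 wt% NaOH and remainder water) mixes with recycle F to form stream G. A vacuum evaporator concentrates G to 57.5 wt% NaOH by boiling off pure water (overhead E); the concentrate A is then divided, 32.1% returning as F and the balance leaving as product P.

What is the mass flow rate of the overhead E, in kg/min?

413.6 kg/min

Overall NaOH balance (none leaves overhead): NaOH in fresh feed = NaOH in product, i.e. 543×0.137 = (1−0.321)·A·0.575.
A = 74.391/(0.575×0.679) = 190.54 kg/min.
Recycle F = 0.321×190.54 = 61.163 kg/min.
Combined feed G = 543 + 61.163 = 604.16 kg/min.
Overhead E = G − A = 604.16 − 190.54 = 413.62 kg/min.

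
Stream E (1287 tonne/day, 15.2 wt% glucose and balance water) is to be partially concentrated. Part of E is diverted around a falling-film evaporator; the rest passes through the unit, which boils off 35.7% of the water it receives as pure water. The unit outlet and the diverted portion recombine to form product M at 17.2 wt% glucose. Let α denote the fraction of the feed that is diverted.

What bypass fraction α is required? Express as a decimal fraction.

0.616

All 1287×0.152 = 195.62 tonne/day of glucose reaches M, so M = 195.62/0.172 = 1137.3 tonne/day and vapour = 149.65 tonne/day.
The evaporator receives (1−α)·1287 of feed at 0.848 water and removes 0.357 of that water:
0.357×0.848×(1−α)×1287 = 149.65
(1−α) = 149.65/389.62 = 0.3841;  α = 0.6159.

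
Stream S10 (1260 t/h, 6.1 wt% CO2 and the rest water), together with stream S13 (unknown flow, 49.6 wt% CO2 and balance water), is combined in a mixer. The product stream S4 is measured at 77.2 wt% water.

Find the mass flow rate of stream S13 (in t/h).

785.1 t/h

Let S13 be the unknown flow. Total out = 1260 + S13.
water balance: 1183.1 + 0.504·S13 = 0.772·(1260 + S13)
(0.504 − 0.772)·S13 = 0.772×1260 − 1183.1 = -210.42
S13 = -210.42 / -0.268 = 785.15 t/h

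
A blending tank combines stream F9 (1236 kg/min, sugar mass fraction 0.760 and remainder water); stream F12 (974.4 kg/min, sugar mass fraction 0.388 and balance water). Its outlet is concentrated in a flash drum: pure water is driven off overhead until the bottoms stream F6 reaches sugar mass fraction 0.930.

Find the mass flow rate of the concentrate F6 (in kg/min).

sugar entering = 1236×0.760 + 974.4×0.388 = 1317.4 kg/min.
All sugar reports to F6, so F6 = 1317.4/0.930 = 1416.6 kg/min.

1417 kg/min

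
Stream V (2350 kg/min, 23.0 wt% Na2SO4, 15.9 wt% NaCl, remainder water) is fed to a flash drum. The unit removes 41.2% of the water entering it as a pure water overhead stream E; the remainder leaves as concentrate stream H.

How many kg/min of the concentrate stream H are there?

1758 kg/min

water entering = 2350×0.611 = 1435.8 kg/min; overhead removed = 0.412×1435.8 = 591.57 kg/min.
Concentrate = 2350 − 591.57 = 1758.4 kg/min.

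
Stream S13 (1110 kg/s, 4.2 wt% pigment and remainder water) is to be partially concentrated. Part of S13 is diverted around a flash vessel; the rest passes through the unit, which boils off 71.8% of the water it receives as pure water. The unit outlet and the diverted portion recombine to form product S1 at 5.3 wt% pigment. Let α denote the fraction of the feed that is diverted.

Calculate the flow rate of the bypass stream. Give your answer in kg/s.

All 1110×0.042 = 46.62 kg/s of pigment reaches S1, so S1 = 46.62/0.053 = 879.62 kg/s and vapour = 230.38 kg/s.
The evaporator receives (1−α)·1110 of feed at 0.958 water and removes 0.718 of that water:
0.718×0.958×(1−α)×1110 = 230.38
(1−α) = 230.38/763.51 = 0.3017;  α = 0.6983.
Bypass flow = 0.6983×1110 = 775.07 kg/s.

775.1 kg/s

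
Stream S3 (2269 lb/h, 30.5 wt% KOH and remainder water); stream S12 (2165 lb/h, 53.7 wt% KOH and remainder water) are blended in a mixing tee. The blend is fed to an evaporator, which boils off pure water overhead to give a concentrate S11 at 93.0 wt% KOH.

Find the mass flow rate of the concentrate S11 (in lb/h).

KOH entering = 2269×0.305 + 2165×0.537 = 1854.7 lb/h.
All KOH reports to S11, so S11 = 1854.7/0.930 = 1994.2 lb/h.

1994 lb/h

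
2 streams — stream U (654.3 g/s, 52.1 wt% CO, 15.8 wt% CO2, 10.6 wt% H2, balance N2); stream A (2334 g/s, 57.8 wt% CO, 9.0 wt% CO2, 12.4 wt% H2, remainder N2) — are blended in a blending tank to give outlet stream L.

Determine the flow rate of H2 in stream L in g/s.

358.8 g/s

H2 out = H2 in = 654.3×0.106 + 2334×0.124 = 358.77 g/s.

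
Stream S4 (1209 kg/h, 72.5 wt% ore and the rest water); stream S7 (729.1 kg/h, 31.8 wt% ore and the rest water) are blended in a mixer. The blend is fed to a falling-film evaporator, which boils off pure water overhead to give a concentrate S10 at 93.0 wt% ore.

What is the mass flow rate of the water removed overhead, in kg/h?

ore entering = 1209×0.725 + 729.1×0.318 = 1108.4 kg/h.
All ore reports to S10, so S10 = 1108.4/0.930 = 1191.8 kg/h.
Total feed = 1938.1 kg/h; overhead = 1938.1 − 1191.8 = 746.29 kg/h.

746.3 kg/h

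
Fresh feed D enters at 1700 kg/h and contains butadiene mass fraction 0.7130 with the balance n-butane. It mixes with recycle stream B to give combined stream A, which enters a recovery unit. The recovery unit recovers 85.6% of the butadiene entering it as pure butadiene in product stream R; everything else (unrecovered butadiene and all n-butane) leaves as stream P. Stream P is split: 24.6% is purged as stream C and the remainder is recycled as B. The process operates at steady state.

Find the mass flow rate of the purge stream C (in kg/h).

536.1 kg/h

n-butane enters only via D and leaves only via the purge: 1700×0.287 = 0.246×(n-butane in P), and the recovery unit passes all n-butane, so n-butane in A = n-butane in P = 1983.3 kg/h.
butadiene in A: m_A = 1700×0.713 + (1−0.246)·(1−0.856)·m_A, so m_A = 1212.1/0.8914 = 1359.7 kg/h.
P = (1−0.856)×1359.7 + 1983.3 = 2179.1 kg/h.
Purge C = 0.246×2179.1 = 536.07 kg/h.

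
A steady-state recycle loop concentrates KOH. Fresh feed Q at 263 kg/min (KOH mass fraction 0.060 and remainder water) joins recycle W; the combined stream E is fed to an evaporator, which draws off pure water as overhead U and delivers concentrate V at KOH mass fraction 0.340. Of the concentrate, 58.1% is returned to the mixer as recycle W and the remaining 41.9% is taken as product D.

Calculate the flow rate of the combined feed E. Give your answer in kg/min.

Overall KOH balance (none leaves overhead): KOH in fresh feed = KOH in product, i.e. 263×0.060 = (1−0.581)·V·0.340.
V = 15.78/(0.340×0.419) = 110.77 kg/min.
Recycle W = 0.581×110.77 = 64.356 kg/min.
Combined feed E = 263 + 64.356 = 327.36 kg/min.

327.4 kg/min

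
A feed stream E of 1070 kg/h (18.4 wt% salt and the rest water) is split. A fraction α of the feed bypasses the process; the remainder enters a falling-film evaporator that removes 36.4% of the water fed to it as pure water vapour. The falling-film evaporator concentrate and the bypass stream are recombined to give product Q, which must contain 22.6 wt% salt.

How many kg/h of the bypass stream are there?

All 1070×0.184 = 196.88 kg/h of salt reaches Q, so Q = 196.88/0.226 = 871.15 kg/h and vapour = 198.85 kg/h.
The evaporator receives (1−α)·1070 of feed at 0.816 water and removes 0.364 of that water:
0.364×0.816×(1−α)×1070 = 198.85
(1−α) = 198.85/317.82 = 0.6257;  α = 0.3743.
Bypass flow = 0.3743×1070 = 400.53 kg/h.

400.5 kg/h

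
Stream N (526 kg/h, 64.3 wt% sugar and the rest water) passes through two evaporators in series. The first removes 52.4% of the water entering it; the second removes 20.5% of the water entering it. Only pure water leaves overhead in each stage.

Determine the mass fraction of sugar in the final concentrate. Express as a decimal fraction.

water in feed = 526×0.357 = 187.78 kg/h.
After stage 1: water left = (1−0.524)×187.78 = 89.384; stream total = 427.6 kg/h.
After stage 2: water left = (1−0.205)×89.384 = 71.06; final concentrate = 409.28 kg/h.
sugar fraction = 338.22/409.28 = 0.8264.

0.8264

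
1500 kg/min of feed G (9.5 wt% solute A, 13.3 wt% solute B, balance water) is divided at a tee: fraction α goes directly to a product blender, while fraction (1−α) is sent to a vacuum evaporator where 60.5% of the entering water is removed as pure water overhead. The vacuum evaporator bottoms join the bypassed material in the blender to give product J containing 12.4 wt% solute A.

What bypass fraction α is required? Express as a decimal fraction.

All 1500×0.095 = 142.5 kg/min of solute A reaches J, so J = 142.5/0.124 = 1149.2 kg/min and vapour = 350.81 kg/min.
The evaporator receives (1−α)·1500 of feed at 0.772 water and removes 0.605 of that water:
0.605×0.772×(1−α)×1500 = 350.81
(1−α) = 350.81/700.59 = 0.5007;  α = 0.4993.

0.499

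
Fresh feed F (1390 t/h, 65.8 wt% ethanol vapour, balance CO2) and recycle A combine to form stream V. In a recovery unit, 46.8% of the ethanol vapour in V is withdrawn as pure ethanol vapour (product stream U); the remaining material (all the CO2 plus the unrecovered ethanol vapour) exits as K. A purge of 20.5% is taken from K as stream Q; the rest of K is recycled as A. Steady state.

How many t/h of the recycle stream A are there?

CO2 enters only via F and leaves only via the purge: 1390×0.342 = 0.205×(CO2 in K), and the recovery unit passes all CO2, so CO2 in V = CO2 in K = 2318.9 t/h.
ethanol vapour in V: m_A = 1390×0.658 + (1−0.205)·(1−0.468)·m_A, so m_A = 914.62/0.5771 = 1585 t/h.
K = (1−0.468)×1585 + 2318.9 = 3162.1 t/h.
Recycle A = (1−0.205)×3162.1 = 2513.9 t/h.

2514 t/h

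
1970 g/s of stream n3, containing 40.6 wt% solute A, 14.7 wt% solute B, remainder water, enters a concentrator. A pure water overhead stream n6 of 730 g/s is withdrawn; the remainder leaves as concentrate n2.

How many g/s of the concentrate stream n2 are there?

Concentrate = 1970 − 730 = 1240 g/s.

1240 g/s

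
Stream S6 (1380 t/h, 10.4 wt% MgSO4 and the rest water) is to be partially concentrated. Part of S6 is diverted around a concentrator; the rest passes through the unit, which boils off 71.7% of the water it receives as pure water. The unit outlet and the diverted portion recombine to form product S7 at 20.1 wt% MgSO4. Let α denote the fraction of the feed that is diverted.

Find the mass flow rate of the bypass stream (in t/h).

343.4 t/h

All 1380×0.104 = 143.52 t/h of MgSO4 reaches S7, so S7 = 143.52/0.201 = 714.03 t/h and vapour = 665.97 t/h.
The evaporator receives (1−α)·1380 of feed at 0.896 water and removes 0.717 of that water:
0.717×0.896×(1−α)×1380 = 665.97
(1−α) = 665.97/886.56 = 0.7512;  α = 0.2488.
Bypass flow = 0.2488×1380 = 343.36 t/h.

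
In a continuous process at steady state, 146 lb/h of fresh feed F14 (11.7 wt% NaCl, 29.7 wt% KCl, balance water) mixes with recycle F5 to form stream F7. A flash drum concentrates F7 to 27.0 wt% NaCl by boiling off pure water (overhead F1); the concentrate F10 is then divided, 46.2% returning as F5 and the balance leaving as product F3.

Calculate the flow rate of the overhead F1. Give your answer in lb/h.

82.73 lb/h

Overall NaCl balance (none leaves overhead): NaCl in fresh feed = NaCl in product, i.e. 146×0.117 = (1−0.462)·F10·0.270.
F10 = 17.082/(0.270×0.538) = 117.6 lb/h.
Recycle F5 = 0.462×117.6 = 54.329 lb/h.
Combined feed F7 = 146 + 54.329 = 200.33 lb/h.
Overhead F1 = F7 − F10 = 200.33 − 117.6 = 82.733 lb/h.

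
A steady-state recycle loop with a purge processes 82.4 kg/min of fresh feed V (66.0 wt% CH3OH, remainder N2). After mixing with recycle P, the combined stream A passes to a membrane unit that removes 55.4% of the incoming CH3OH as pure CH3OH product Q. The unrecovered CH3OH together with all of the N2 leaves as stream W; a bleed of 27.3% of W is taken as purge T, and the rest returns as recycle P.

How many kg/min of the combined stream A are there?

N2 enters only via V and leaves only via the purge: 82.4×0.340 = 0.273×(N2 in W), and the membrane unit passes all N2, so N2 in A = N2 in W = 102.62 kg/min.
CH3OH in A: m_A = 82.4×0.660 + (1−0.273)·(1−0.554)·m_A, so m_A = 54.384/0.6758 = 80.479 kg/min.
A = 80.479 + 102.62 = 183.1 kg/min.

183.1 kg/min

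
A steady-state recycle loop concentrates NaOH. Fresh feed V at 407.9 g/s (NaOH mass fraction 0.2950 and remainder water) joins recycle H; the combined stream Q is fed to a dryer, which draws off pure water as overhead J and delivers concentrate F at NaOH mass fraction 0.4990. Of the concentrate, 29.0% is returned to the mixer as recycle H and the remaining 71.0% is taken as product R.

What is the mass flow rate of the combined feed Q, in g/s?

506.4 g/s

Overall NaOH balance (none leaves overhead): NaOH in fresh feed = NaOH in product, i.e. 407.9×0.295 = (1−0.290)·F·0.499.
F = 120.33/(0.499×0.710) = 339.64 g/s.
Recycle H = 0.290×339.64 = 98.495 g/s.
Combined feed Q = 407.9 + 98.495 = 506.4 g/s.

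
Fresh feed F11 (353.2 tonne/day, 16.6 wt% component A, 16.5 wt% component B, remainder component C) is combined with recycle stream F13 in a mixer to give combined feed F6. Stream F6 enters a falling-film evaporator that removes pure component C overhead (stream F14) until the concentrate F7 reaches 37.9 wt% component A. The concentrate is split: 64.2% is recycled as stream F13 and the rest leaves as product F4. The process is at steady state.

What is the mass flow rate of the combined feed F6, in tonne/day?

Overall component A balance (none leaves overhead): component A in fresh feed = component A in product, i.e. 353.2×0.166 = (1−0.642)·F7·0.379.
F7 = 58.631/(0.379×0.358) = 432.12 tonne/day.
Recycle F13 = 0.642×432.12 = 277.42 tonne/day.
Combined feed F6 = 353.2 + 277.42 = 630.62 tonne/day.

630.6 tonne/day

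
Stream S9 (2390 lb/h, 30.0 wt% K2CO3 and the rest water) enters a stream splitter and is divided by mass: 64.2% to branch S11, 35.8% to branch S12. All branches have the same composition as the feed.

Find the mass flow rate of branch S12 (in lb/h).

Branch S12 flow = 0.358×2390 = 855.62 lb/h.

855.6 lb/h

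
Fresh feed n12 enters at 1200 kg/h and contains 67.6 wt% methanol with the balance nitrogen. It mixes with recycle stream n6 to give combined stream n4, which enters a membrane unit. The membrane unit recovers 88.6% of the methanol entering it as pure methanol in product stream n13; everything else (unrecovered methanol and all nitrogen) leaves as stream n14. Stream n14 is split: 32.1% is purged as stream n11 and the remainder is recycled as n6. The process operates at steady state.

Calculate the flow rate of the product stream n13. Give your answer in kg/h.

methanol in n4: m_A = 1200×0.676 + (1−0.321)·(1−0.886)·m_A, so m_A = 811.2/0.9226 = 879.26 kg/h.
Product n13 = 0.886×879.26 = 779.02 kg/h.

779 kg/h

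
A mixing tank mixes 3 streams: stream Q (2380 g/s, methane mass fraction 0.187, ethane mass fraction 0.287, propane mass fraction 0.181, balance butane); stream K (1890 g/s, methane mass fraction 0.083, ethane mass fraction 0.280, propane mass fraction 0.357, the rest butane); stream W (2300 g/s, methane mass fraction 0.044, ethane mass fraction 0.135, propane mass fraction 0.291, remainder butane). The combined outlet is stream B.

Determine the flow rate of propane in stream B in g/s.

propane out = propane in = 2380×0.181 + 1890×0.357 + 2300×0.291 = 1774.8 g/s.

1775 g/s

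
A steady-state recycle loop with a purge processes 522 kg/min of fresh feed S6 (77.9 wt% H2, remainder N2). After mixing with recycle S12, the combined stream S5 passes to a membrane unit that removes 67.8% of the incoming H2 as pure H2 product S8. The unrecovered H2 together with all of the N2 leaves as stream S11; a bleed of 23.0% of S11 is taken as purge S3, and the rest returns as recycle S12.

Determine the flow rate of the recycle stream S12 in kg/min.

N2 enters only via S6 and leaves only via the purge: 522×0.221 = 0.230×(N2 in S11), and the membrane unit passes all N2, so N2 in S5 = N2 in S11 = 501.57 kg/min.
H2 in S5: m_A = 522×0.779 + (1−0.230)·(1−0.678)·m_A, so m_A = 406.64/0.7521 = 540.7 kg/min.
S11 = (1−0.678)×540.7 + 501.57 = 675.68 kg/min.
Recycle S12 = (1−0.230)×675.68 = 520.27 kg/min.

520.3 kg/min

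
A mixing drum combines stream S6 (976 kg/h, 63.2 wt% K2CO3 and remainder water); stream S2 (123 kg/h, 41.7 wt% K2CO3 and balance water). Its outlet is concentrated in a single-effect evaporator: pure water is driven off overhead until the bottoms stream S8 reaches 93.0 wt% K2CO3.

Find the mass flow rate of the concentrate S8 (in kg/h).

718.4 kg/h

K2CO3 entering = 976×0.632 + 123×0.417 = 668.12 kg/h.
All K2CO3 reports to S8, so S8 = 668.12/0.930 = 718.41 kg/h.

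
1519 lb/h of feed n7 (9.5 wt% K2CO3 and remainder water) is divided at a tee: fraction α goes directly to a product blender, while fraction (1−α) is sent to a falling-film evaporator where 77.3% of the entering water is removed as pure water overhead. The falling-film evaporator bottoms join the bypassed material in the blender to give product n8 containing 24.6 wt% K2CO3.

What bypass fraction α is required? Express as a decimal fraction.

0.123

All 1519×0.095 = 144.31 lb/h of K2CO3 reaches n8, so n8 = 144.31/0.246 = 586.61 lb/h and vapour = 932.39 lb/h.
The evaporator receives (1−α)·1519 of feed at 0.905 water and removes 0.773 of that water:
0.773×0.905×(1−α)×1519 = 932.39
(1−α) = 932.39/1062.6 = 0.8774;  α = 0.1226.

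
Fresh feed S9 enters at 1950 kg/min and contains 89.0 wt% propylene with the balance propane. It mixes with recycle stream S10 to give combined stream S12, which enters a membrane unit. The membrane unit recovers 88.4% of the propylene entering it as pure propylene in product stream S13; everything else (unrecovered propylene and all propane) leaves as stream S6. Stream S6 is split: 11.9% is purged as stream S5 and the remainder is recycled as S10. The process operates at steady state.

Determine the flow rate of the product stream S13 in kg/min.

1709 kg/min

propylene in S12: m_A = 1950×0.890 + (1−0.119)·(1−0.884)·m_A, so m_A = 1735.5/0.8978 = 1933 kg/min.
Product S13 = 0.884×1933 = 1708.8 kg/min.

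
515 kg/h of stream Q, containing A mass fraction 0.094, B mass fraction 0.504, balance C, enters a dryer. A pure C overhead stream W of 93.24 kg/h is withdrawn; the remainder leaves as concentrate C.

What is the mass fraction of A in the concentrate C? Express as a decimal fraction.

0.115

A is not removed: 515×0.094 = 48.41 kg/h of A enters C.
Concentrate = 515 − 93.24 = 421.76 kg/h.
Mass fraction = 48.41/421.76 = 0.115.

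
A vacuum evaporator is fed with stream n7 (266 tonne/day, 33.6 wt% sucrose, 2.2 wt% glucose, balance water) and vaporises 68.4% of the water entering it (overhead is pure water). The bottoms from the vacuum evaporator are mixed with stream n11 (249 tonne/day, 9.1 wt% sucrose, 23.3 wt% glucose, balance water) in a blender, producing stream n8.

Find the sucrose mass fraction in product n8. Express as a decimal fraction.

0.281

Vapour removed = 0.684×0.642×266 = 116.81 tonne/day; concentrate = 149.19 tonne/day.
sucrose reaching the mixer = 89.376 (from concentrate) + 249×0.091 = 112.03 tonne/day.
Product flow = 149.19 + 249 = 398.19 tonne/day; sucrose fraction = 0.281.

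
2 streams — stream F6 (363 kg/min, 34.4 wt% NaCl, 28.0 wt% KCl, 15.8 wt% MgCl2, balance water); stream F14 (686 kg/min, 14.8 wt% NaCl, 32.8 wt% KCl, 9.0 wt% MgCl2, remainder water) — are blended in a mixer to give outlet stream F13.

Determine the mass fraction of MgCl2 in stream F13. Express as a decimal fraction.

0.1135

Total flow out = 363 + 686 = 1049 kg/min.
MgCl2 in = 363×0.158 + 686×0.090 = 119.09 kg/min.
MgCl2 mass fraction in F13 = 119.09/1049 = 0.1135.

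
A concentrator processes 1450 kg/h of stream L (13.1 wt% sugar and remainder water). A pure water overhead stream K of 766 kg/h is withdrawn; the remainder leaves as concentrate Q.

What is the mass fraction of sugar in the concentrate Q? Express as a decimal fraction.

sugar is not removed: 1450×0.131 = 189.95 kg/h of sugar enters Q.
Concentrate = 1450 − 766 = 684 kg/h.
Mass fraction = 189.95/684 = 0.2777.

0.2777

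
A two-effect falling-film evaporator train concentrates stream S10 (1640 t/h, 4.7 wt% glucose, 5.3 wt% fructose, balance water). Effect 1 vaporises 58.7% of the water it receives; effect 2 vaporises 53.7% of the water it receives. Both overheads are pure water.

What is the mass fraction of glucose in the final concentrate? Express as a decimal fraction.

0.173

water in feed = 1640×0.900 = 1476 t/h.
After stage 1: water left = (1−0.587)×1476 = 609.59; stream total = 773.59 t/h.
After stage 2: water left = (1−0.537)×609.59 = 282.24; final concentrate = 446.24 t/h.
glucose fraction = 77.08/446.24 = 0.173.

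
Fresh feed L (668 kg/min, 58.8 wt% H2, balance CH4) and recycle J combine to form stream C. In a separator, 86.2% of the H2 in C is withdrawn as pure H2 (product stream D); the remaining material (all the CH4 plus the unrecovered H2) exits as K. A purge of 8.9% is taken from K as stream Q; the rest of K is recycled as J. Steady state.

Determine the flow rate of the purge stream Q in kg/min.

CH4 enters only via L and leaves only via the purge: 668×0.412 = 0.089×(CH4 in K), and the separator passes all CH4, so CH4 in C = CH4 in K = 3092.3 kg/min.
H2 in C: m_A = 668×0.588 + (1−0.089)·(1−0.862)·m_A, so m_A = 392.78/0.8743 = 449.26 kg/min.
K = (1−0.862)×449.26 + 3092.3 = 3154.3 kg/min.
Purge Q = 0.089×3154.3 = 280.73 kg/min.

280.7 kg/min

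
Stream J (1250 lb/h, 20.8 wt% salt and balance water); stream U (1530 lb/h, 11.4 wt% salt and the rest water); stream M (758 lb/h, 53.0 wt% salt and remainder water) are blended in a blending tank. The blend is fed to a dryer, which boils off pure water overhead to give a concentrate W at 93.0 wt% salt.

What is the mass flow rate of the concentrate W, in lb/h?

899.1 lb/h

salt entering = 1250×0.208 + 1530×0.114 + 758×0.530 = 836.16 lb/h.
All salt reports to W, so W = 836.16/0.930 = 899.1 lb/h.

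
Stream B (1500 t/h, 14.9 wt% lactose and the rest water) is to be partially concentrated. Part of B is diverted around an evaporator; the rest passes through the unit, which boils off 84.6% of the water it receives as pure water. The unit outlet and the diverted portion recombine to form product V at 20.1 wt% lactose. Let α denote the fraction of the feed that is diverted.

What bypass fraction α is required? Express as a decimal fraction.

0.641

All 1500×0.149 = 223.5 t/h of lactose reaches V, so V = 223.5/0.201 = 1111.9 t/h and vapour = 388.06 t/h.
The evaporator receives (1−α)·1500 of feed at 0.851 water and removes 0.846 of that water:
0.846×0.851×(1−α)×1500 = 388.06
(1−α) = 388.06/1079.9 = 0.3593;  α = 0.6407.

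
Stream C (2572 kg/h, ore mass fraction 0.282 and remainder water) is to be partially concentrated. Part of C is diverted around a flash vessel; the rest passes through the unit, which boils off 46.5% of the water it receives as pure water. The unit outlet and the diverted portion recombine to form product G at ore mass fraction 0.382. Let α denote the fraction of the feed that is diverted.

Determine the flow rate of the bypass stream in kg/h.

All 2572×0.282 = 725.3 kg/h of ore reaches G, so G = 725.3/0.382 = 1898.7 kg/h and vapour = 673.3 kg/h.
The evaporator receives (1−α)·2572 of feed at 0.718 water and removes 0.465 of that water:
0.465×0.718×(1−α)×2572 = 673.3
(1−α) = 673.3/858.71 = 0.7841;  α = 0.2159.
Bypass flow = 0.2159×2572 = 555.35 kg/h.

555.4 kg/h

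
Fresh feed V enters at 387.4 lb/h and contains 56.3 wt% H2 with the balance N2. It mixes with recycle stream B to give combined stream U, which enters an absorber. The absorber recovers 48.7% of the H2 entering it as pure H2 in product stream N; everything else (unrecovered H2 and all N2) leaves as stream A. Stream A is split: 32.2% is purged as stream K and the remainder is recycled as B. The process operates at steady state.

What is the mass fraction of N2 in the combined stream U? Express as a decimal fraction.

0.611

N2 enters only via V and leaves only via the purge: 387.4×0.437 = 0.322×(N2 in A), and the absorber passes all N2, so N2 in U = N2 in A = 525.76 lb/h.
H2 in U: m_A = 387.4×0.563 + (1−0.322)·(1−0.487)·m_A, so m_A = 218.11/0.6522 = 334.42 lb/h.
U = 334.42 + 525.76 = 860.18 lb/h.
N2 fraction in U = 525.76/860.18 = 0.611.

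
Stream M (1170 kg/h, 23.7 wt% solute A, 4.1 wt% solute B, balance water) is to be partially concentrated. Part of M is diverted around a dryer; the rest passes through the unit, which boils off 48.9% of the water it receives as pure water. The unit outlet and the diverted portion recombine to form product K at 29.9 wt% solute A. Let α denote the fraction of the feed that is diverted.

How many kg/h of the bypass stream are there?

482.8 kg/h

All 1170×0.237 = 277.29 kg/h of solute A reaches K, so K = 277.29/0.299 = 927.39 kg/h and vapour = 242.61 kg/h.
The evaporator receives (1−α)·1170 of feed at 0.722 water and removes 0.489 of that water:
0.489×0.722×(1−α)×1170 = 242.61
(1−α) = 242.61/413.08 = 0.5873;  α = 0.4127.
Bypass flow = 0.4127×1170 = 482.84 kg/h.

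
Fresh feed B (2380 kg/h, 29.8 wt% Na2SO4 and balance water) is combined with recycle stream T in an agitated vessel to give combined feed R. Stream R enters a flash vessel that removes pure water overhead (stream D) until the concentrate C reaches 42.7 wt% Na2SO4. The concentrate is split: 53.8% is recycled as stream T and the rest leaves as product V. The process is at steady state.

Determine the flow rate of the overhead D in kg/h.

719 kg/h

Overall Na2SO4 balance (none leaves overhead): Na2SO4 in fresh feed = Na2SO4 in product, i.e. 2380×0.298 = (1−0.538)·C·0.427.
C = 709.24/(0.427×0.462) = 3595.2 kg/h.
Recycle T = 0.538×3595.2 = 1934.2 kg/h.
Combined feed R = 2380 + 1934.2 = 4314.2 kg/h.
Overhead D = R − C = 4314.2 − 3595.2 = 719.02 kg/h.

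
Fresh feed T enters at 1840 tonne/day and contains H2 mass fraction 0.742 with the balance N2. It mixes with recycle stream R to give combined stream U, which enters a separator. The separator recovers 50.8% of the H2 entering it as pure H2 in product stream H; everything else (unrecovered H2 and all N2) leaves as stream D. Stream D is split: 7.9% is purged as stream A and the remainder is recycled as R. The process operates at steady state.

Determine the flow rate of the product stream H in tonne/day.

H2 in U: m_A = 1840×0.742 + (1−0.079)·(1−0.508)·m_A, so m_A = 1365.3/0.5469 = 2496.5 tonne/day.
Product H = 0.508×2496.5 = 1268.2 tonne/day.

1268 tonne/day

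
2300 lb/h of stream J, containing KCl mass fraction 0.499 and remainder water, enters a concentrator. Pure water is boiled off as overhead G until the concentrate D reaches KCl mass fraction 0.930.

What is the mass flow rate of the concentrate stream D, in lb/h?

KCl is conserved: 2300×0.499 = 1147.7 lb/h all reports to the concentrate.
Concentrate = 1147.7/(target fraction) = 1234.1 lb/h.

1234 lb/h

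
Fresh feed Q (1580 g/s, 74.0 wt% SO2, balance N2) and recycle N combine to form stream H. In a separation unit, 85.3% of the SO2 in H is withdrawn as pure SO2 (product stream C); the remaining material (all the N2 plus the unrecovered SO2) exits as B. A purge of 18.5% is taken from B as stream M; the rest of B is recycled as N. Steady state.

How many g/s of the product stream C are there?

1133 g/s

SO2 in H: m_A = 1580×0.740 + (1−0.185)·(1−0.853)·m_A, so m_A = 1169.2/0.8802 = 1328.3 g/s.
Product C = 0.853×1328.3 = 1133.1 g/s.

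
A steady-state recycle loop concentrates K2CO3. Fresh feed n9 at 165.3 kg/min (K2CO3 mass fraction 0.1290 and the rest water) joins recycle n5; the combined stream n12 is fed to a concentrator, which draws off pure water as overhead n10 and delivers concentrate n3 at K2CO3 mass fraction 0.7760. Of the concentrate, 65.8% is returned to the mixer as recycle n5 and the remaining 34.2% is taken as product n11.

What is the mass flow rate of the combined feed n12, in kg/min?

218.2 kg/min

Overall K2CO3 balance (none leaves overhead): K2CO3 in fresh feed = K2CO3 in product, i.e. 165.3×0.129 = (1−0.658)·n3·0.776.
n3 = 21.324/(0.776×0.342) = 80.348 kg/min.
Recycle n5 = 0.658×80.348 = 52.869 kg/min.
Combined feed n12 = 165.3 + 52.869 = 218.17 kg/min.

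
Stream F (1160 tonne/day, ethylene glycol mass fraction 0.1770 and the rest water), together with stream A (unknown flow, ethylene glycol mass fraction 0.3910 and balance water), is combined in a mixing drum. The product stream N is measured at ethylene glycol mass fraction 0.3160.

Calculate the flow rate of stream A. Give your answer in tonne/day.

2150 tonne/day

Let A be the unknown flow. Total out = 1160 + A.
ethylene glycol balance: 205.32 + 0.391·A = 0.316·(1160 + A)
(0.391 − 0.316)·A = 0.316×1160 − 205.32 = 161.24
A = 161.24 / 0.075 = 2149.9 tonne/day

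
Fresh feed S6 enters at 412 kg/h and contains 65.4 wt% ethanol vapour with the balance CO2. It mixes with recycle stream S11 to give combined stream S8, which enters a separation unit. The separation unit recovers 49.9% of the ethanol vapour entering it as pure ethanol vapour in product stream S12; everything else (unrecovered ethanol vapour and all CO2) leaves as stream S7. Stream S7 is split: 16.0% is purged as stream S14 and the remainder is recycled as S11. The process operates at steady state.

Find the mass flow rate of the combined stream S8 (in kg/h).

CO2 enters only via S6 and leaves only via the purge: 412×0.346 = 0.160×(CO2 in S7), and the separation unit passes all CO2, so CO2 in S8 = CO2 in S7 = 890.95 kg/h.
ethanol vapour in S8: m_A = 412×0.654 + (1−0.160)·(1−0.499)·m_A, so m_A = 269.45/0.5792 = 465.24 kg/h.
S8 = 465.24 + 890.95 = 1356.2 kg/h.

1356 kg/h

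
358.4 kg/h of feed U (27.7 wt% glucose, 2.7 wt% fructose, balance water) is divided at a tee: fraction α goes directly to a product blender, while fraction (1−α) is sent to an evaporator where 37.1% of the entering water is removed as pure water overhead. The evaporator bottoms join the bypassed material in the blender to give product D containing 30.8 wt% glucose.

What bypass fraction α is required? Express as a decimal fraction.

All 358.4×0.277 = 99.277 kg/h of glucose reaches D, so D = 99.277/0.308 = 322.33 kg/h and vapour = 36.073 kg/h.
The evaporator receives (1−α)·358.4 of feed at 0.696 water and removes 0.371 of that water:
0.371×0.696×(1−α)×358.4 = 36.073
(1−α) = 36.073/92.545 = 0.3898;  α = 0.6102.

0.610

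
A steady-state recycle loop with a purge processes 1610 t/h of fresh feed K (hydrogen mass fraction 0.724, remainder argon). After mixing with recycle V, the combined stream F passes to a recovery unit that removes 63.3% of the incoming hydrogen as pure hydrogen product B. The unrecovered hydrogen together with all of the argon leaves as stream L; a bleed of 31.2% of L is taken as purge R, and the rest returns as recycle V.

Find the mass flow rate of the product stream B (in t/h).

987.1 t/h

hydrogen in F: m_A = 1610×0.724 + (1−0.312)·(1−0.633)·m_A, so m_A = 1165.6/0.7475 = 1559.4 t/h.
Product B = 0.633×1559.4 = 987.09 t/h.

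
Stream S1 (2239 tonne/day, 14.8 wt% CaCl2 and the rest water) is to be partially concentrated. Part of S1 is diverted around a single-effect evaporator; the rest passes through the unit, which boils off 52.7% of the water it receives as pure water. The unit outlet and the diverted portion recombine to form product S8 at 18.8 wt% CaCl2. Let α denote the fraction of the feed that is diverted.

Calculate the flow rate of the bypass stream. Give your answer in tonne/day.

All 2239×0.148 = 331.37 tonne/day of CaCl2 reaches S8, so S8 = 331.37/0.188 = 1762.6 tonne/day and vapour = 476.38 tonne/day.
The evaporator receives (1−α)·2239 of feed at 0.852 water and removes 0.527 of that water:
0.527×0.852×(1−α)×2239 = 476.38
(1−α) = 476.38/1005.3 = 0.4739;  α = 0.5261.
Bypass flow = 0.5261×2239 = 1178 tonne/day.

1178 tonne/day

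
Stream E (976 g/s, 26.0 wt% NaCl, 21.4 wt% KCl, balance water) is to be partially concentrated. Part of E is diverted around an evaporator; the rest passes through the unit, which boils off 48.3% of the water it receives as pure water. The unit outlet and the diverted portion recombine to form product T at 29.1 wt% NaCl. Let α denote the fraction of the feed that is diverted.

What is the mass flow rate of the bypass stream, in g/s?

All 976×0.260 = 253.76 g/s of NaCl reaches T, so T = 253.76/0.291 = 872.03 g/s and vapour = 103.97 g/s.
The evaporator receives (1−α)·976 of feed at 0.526 water and removes 0.483 of that water:
0.483×0.526×(1−α)×976 = 103.97
(1−α) = 103.97/247.96 = 0.4193;  α = 0.5807.
Bypass flow = 0.5807×976 = 566.75 g/s.

566.8 g/s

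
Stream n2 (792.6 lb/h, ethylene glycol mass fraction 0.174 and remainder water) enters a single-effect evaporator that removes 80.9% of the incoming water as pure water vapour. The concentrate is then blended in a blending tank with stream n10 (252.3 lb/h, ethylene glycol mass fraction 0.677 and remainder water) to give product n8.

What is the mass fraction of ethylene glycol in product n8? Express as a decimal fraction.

Vapour removed = 0.809×0.826×792.6 = 529.64 lb/h; concentrate = 262.96 lb/h.
ethylene glycol reaching the mixer = 137.91 (from concentrate) + 252.3×0.677 = 308.72 lb/h.
Product flow = 262.96 + 252.3 = 515.26 lb/h; ethylene glycol fraction = 0.599.

0.599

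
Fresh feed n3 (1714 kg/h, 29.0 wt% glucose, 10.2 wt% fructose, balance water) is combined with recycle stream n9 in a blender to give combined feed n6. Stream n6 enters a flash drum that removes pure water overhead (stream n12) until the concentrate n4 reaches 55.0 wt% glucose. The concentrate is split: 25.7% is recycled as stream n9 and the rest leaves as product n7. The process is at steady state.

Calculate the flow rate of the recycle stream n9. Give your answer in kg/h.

Overall glucose balance (none leaves overhead): glucose in fresh feed = glucose in product, i.e. 1714×0.290 = (1−0.257)·n4·0.550.
n4 = 497.06/(0.550×0.743) = 1216.3 kg/h.
Recycle n9 = 0.257×1216.3 = 312.6 kg/h.

312.6 kg/h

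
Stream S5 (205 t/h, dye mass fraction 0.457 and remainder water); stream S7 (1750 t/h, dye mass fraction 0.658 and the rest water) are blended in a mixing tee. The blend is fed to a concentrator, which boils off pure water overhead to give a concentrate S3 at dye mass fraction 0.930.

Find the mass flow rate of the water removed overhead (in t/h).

616.1 t/h

dye entering = 205×0.457 + 1750×0.658 = 1245.2 t/h.
All dye reports to S3, so S3 = 1245.2/0.930 = 1338.9 t/h.
Total feed = 1955 t/h; overhead = 1955 − 1338.9 = 616.09 t/h.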